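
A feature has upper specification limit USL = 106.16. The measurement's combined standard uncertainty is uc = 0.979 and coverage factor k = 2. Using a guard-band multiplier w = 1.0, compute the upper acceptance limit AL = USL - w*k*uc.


U = k * uc = 2 * 0.979 = 1.958
guard band g = w * U = 1.0 * 1.958 = 1.958
AL = USL - g = 106.16 - 1.958
AL = 104.2020

104.2020


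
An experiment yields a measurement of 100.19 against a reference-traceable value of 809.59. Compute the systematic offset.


Systematic error = measured - true
= 100.19 - 809.59
= -709.4000

-709.4000


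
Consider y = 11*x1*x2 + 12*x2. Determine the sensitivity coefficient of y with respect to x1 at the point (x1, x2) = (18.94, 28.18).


y = 11*x1*x2 + 12*x2
dy/dx1 = 11*x2
Evaluate at x2 = 28.18: c1 = 11 * 28.18
c1 = 309.9800

309.9800


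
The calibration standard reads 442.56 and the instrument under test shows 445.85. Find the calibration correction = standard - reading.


Correction = standard - reading
= 442.56 - 445.85
= -3.2900

-3.2900


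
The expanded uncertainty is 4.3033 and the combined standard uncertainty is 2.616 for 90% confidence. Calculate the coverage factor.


k = U / uc
k = 4.3033 / 2.616
k = 1.645

1.645


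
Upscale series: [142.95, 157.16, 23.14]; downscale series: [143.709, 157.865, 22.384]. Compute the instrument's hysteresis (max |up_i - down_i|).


|142.95 - 143.709| = 0.7590
|157.16 - 157.865| = 0.7050
|23.14 - 22.384| = 0.7560
hysteresis = max(diffs) = 0.7590

0.7590


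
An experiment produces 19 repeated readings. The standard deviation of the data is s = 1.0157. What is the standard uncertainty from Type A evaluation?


u_A = s / sqrt(n)
u_A = 1.0157 / sqrt(19)
u_A = 1.0157 / 4.3588989
u_A = 0.2330

0.2330


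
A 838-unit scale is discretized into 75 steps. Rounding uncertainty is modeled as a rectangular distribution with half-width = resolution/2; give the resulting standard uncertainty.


resolution = range / divisions
resolution = 838 / 75 = 11.173333
u_res = resolution / (2*sqrt(3))
u_res = 11.173333 / 3.4641016
u_res = 3.2255

3.2255


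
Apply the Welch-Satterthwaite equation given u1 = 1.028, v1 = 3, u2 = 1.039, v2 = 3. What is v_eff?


uc = sqrt(u1^2 + u2^2) = sqrt(1.028^2 + 1.039^2) = 1.4616104
v_eff = uc^4 / (u1^4/v1 + u2^4/v2)
= 1.4616104^4 / (1.028^4/3 + 1.039^4/3)
= 4.5637989 / 0.76071934
v_eff = 5.9993

5.9993


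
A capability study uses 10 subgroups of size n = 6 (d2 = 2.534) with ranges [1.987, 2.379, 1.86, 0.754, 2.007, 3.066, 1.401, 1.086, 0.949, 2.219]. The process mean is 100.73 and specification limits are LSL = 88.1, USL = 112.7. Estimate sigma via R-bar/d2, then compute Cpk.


R_bar = (1.987 + 2.379 + 1.86 + 0.754 + 2.007 + 3.066 + 1.401 + 1.086 + 0.949 + 2.219) / 10 = 1.7708
sigma = R_bar / d2 = 1.7708 / 2.534 = 0.6988161
Cp = (USL - LSL)/(6*sigma) = (112.7 - 88.1)/(6*0.6988161) = 5.8671
Cpu = (112.7 - 100.73)/(3*0.6988161) = 5.7097
Cpl = (100.73 - 88.1)/(3*0.6988161) = 6.0245
Cpk = min(Cpu, Cpl) = 5.7097

5.7097


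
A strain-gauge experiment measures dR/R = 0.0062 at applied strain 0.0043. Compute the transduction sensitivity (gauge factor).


GF = (dR/R) / epsilon
= 0.0062 / 0.0043
= 1.4419

1.4419


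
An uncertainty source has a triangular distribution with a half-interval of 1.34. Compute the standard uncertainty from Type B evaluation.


u_B = half_width / sqrt(6)
u_B = 1.34 / 2.4494897
u_B = 0.5471

0.5471


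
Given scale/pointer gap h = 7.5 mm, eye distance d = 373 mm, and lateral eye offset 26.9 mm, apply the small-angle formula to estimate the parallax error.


error = h * offset / d
= 7.5 * 26.9 / 373
= 0.5409

0.5409


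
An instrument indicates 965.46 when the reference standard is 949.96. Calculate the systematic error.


Systematic error = measured - true
= 965.46 - 949.96
= 15.5000

15.5000


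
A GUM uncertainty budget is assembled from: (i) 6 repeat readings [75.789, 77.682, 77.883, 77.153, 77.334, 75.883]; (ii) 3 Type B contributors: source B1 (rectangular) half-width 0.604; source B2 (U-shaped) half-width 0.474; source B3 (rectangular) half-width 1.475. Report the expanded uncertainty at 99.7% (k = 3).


mean = (75.789 + 77.682 + 77.883 + 77.153 + 77.334 + 75.883) / 6 = 76.954
s = sqrt(sum((x - mean)^2)/(n-1)) = 0.9034702
u_A = s / sqrt(n) = 0.9034702 / sqrt(6) = 0.36884016
u_B1 = 0.604 / sqrt(3) = 0.34871956
u_B2 = 0.474 / sqrt(2) = 0.33516861
u_B3 = 1.475 / sqrt(3) = 0.85159165
uc = sqrt(0.36884016^2 + 0.34871956^2 + 0.33516861^2 + 0.85159165^2) = 1.0465155
U = k * uc = 3 * 1.0465155
U = 3.1395

3.1395


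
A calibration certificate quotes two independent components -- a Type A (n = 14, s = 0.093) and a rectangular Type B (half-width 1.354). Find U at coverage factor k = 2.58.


u_A = s / sqrt(n) = 0.093 / sqrt(14) = 0.024855295
u_B = half_width / sqrt(3) = 1.354 / sqrt(3) = 0.78173226
uc = sqrt(u_A^2 + u_B^2) = sqrt(0.024855295^2 + 0.78173226^2) = 0.7821273
U = k * uc = 2.58 * 0.7821273
U = 2.0179

2.0179


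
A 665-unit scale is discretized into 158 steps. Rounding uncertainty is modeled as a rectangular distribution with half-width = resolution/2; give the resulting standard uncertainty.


resolution = range / divisions
resolution = 665 / 158 = 4.2088608
u_res = resolution / (2*sqrt(3))
u_res = 4.2088608 / 3.4641016
u_res = 1.2150

1.2150


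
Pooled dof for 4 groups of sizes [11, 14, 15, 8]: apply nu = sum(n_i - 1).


nu = sum_i (n_i - 1)
nu = ((11 - 1) + (14 - 1) + (15 - 1) + (8 - 1))
nu = 10 + 13 + 14 + 7
nu = 44

44


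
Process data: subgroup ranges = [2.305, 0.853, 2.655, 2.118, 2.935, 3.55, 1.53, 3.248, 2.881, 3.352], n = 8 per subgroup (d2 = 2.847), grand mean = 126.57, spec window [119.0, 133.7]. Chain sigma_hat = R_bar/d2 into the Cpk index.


R_bar = (2.305 + 0.853 + 2.655 + 2.118 + 2.935 + 3.55 + 1.53 + 3.248 + 2.881 + 3.352) / 10 = 2.5427
sigma = R_bar / d2 = 2.5427 / 2.847 = 0.89311556
Cp = (USL - LSL)/(6*sigma) = (133.7 - 119.0)/(6*0.89311556) = 2.7432
Cpu = (133.7 - 126.57)/(3*0.89311556) = 2.6611
Cpl = (126.57 - 119.0)/(3*0.89311556) = 2.8253
Cpk = min(Cpu, Cpl) = 2.6611

2.6611


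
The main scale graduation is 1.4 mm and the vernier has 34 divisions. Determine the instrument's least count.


LC = MSD / n_div
= 1.4 / 34
= 0.0412

0.0412


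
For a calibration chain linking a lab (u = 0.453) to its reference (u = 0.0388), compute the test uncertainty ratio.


TUR = u_lab / u_ref
= 0.453 / 0.0388
= 11.6753

11.6753


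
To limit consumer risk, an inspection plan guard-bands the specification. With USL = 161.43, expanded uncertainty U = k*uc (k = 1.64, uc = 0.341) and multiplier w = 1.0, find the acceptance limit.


U = k * uc = 1.64 * 0.341 = 0.55924
guard band g = w * U = 1.0 * 0.55924 = 0.55924
AL = USL - g = 161.43 - 0.55924
AL = 160.8708

160.8708


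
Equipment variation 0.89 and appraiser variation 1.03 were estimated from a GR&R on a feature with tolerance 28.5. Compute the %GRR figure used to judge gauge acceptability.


GRR = sqrt(EV^2 + AV^2) = sqrt(0.89^2 + 1.03^2) = 1.3612494
%GRR = GRR / tol * 100 = 1.3612494 / 28.5 * 100
%GRR = 4.7763

4.7763


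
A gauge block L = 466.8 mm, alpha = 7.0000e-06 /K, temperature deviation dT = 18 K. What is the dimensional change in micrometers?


dL = L * alpha * dT
= 466.8 * 7.0000e-06 * 18
= 0.0588168 mm
dL_um = 0.0588168 * 1000 = 58.8168 um

58.8168


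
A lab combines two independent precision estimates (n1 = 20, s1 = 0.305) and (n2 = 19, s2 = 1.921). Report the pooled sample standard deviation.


s_p = sqrt(((n1-1)*s1^2 + (n2-1)*s2^2) / (n1+n2-2))
numerator = (20-1)*0.305^2 + (19-1)*1.921^2 = 1.767475 + 66.424338 = 68.191813
denominator = 20 + 19 - 2 = 37
s_p^2 = 68.191813 / 37 = 1.843022
s_p = sqrt(1.843022) = 1.3576

1.3576


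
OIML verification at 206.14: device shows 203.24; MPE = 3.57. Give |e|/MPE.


e = indication - reference = 203.24 - 206.14 = -2.9000
|e| = 2.9000
ratio = |e| / MPE = 2.9000 / 3.57
ratio = 0.8123

0.8123


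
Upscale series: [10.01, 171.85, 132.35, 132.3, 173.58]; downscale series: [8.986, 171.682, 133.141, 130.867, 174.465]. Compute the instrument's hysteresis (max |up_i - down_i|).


|10.01 - 8.986| = 1.0240
|171.85 - 171.682| = 0.1680
|132.35 - 133.141| = 0.7910
|132.3 - 130.867| = 1.4330
|173.58 - 174.465| = 0.8850
hysteresis = max(diffs) = 1.4330

1.4330


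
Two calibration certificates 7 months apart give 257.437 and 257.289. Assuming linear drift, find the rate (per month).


rate = (v2 - v1) / months
= (257.289 - 257.437) / 7
= -0.1480 / 7
= -0.0211

-0.0211


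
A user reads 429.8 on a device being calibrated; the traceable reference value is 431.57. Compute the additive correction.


Correction = standard - reading
= 431.57 - 429.8
= 1.7700

1.7700


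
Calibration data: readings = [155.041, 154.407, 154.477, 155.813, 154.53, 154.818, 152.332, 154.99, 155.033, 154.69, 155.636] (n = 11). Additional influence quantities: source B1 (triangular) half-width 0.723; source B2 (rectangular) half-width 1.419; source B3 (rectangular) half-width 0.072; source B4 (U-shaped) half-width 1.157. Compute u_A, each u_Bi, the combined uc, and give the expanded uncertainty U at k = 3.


mean = (155.041 + 154.407 + 154.477 + 155.813 + 154.53 + 154.818 + 152.332 + 154.99 + 155.033 + 154.69 + 155.636) / 11 = 154.7060909
s = sqrt(sum((x - mean)^2)/(n-1)) = 0.90618171
u_A = s / sqrt(n) = 0.90618171 / sqrt(11) = 0.27322407
u_B1 = 0.723 / sqrt(6) = 0.29516351
u_B2 = 1.419 / sqrt(3) = 0.81926003
u_B3 = 0.072 / sqrt(3) = 0.041569219
u_B4 = 1.157 / sqrt(2) = 0.81812255
uc = sqrt(0.27322407^2 + 0.29516351^2 + 0.81926003^2 + 0.041569219^2 + 0.81812255^2) = 1.2263818
U = k * uc = 3 * 1.2263818
U = 3.6791

3.6791


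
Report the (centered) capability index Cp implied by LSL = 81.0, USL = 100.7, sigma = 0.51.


Cp = (USL - LSL) / (6 * sigma)
= (100.7 - 81.0) / (6 * 0.51)
= 19.7000 / 3.0600
= 6.4379

6.4379


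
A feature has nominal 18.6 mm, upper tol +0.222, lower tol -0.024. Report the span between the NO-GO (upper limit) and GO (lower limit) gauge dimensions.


GO = nominal - lower_tol (smallest hole = maximum material condition)
GO = 18.6 - 0.024 = 18.576
NO-GO = nominal + upper_tol (largest hole = least material condition)
NO-GO = 18.6 + 0.222 = 18.822
spread = NO-GO - GO = 18.822 - 18.576 = 0.2460

0.2460


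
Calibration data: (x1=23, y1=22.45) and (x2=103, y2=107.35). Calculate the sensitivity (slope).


slope = (y2 - y1) / (x2 - x1)
= (107.35 - 22.45) / (103 - 23)
= 84.9000 / 80
= 1.0612

1.0612


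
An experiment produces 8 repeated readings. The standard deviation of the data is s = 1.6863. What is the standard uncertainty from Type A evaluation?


u_A = s / sqrt(n)
u_A = 1.6863 / sqrt(8)
u_A = 1.6863 / 2.8284271
u_A = 0.5962

0.5962


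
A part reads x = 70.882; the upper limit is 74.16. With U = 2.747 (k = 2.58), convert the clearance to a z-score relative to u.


u = U / k = 2.747 / 2.58 = 1.0647287
margin = |USL - x| = |74.16 - 70.882| = 3.278
z = margin / u = 3.278 / 1.0647287
z = 3.0787

3.0787


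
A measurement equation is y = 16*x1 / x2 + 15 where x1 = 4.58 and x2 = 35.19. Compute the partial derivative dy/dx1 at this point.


y = 16*x1 / x2 + 15
dy/dx1 = 16/x2
Evaluate at x2 = 35.19: c1 = 16 / 35.19
c1 = 0.4547

0.4547


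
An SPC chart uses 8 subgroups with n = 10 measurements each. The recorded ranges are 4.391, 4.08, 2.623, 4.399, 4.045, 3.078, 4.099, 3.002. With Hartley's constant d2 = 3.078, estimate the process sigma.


R_bar = (4.391 + 4.08 + 2.623 + 4.399 + 4.045 + 3.078 + 4.099 + 3.002) / 8
R_bar = 29.717 / 8 = 3.714625
sigma_hat = R_bar / d2 = 3.714625 / 3.078 = 1.2068

1.2068


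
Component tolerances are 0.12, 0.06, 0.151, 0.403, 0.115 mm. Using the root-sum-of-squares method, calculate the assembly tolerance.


RSS = sqrt(0.12^2 + 0.06^2 + 0.151^2 + 0.403^2 + 0.115^2)
= sqrt(0.216435)
= 0.4652

0.4652


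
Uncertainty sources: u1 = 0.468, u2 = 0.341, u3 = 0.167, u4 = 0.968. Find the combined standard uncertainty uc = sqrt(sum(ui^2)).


uc = sqrt(0.468^2 + 0.341^2 + 0.167^2 + 0.968^2)
uc = sqrt(1.300218)
uc = 1.1403

1.1403


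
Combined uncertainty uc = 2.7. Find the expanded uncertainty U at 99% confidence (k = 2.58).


U = k * uc
U = 2.58 * 2.7
U = 6.9660

6.9660


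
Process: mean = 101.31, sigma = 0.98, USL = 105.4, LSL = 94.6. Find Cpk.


Cpu = (USL - mean) / (3*sigma) = (105.4 - 101.31) / (3*0.98) = 1.3912
Cpl = (mean - LSL) / (3*sigma) = (101.31 - 94.6) / (3*0.98) = 2.2823
Cpk = min(Cpu, Cpl) = 1.3912

1.3912


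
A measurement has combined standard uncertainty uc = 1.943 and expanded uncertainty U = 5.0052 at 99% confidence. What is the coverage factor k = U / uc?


k = U / uc
k = 5.0052 / 1.943
k = 2.576

2.576


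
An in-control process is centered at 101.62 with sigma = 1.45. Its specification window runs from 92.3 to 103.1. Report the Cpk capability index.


Cpu = (USL - mean) / (3*sigma) = (103.1 - 101.62) / (3*1.45) = 0.3402
Cpl = (mean - LSL) / (3*sigma) = (101.62 - 92.3) / (3*1.45) = 2.1425
Cpk = min(Cpu, Cpl) = 0.3402

0.3402


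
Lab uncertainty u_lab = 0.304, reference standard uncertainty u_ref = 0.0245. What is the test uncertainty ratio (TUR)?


TUR = u_lab / u_ref
= 0.304 / 0.0245
= 12.4082

12.4082


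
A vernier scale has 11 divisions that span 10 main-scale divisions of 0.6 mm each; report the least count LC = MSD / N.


LC = MSD / n_div
= 0.6 / 11
= 0.0545

0.0545


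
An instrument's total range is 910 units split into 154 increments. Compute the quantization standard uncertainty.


resolution = range / divisions
resolution = 910 / 154 = 5.9090909
u_res = resolution / (2*sqrt(3))
u_res = 5.9090909 / 3.4641016
u_res = 1.7058

1.7058


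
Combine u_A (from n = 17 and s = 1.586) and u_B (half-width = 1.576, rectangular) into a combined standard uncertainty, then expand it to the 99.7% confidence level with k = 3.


u_A = s / sqrt(n) = 1.586 / sqrt(17) = 0.3846615
u_B = half_width / sqrt(3) = 1.576 / sqrt(3) = 0.90990402
uc = sqrt(u_A^2 + u_B^2) = sqrt(0.3846615^2 + 0.90990402^2) = 0.98787135
U = k * uc = 3 * 0.98787135
U = 2.9636

2.9636


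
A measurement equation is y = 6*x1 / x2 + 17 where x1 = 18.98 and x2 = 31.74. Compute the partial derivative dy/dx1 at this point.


y = 6*x1 / x2 + 17
dy/dx1 = 6/x2
Evaluate at x2 = 31.74: c1 = 6 / 31.74
c1 = 0.1890

0.1890


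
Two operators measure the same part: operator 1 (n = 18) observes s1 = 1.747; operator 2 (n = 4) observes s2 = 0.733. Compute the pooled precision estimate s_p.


s_p = sqrt(((n1-1)*s1^2 + (n2-1)*s2^2) / (n1+n2-2))
numerator = (18-1)*1.747^2 + (4-1)*0.733^2 = 51.884153 + 1.611867 = 53.49602
denominator = 18 + 4 - 2 = 20
s_p^2 = 53.49602 / 20 = 2.674801
s_p = sqrt(2.674801) = 1.6355

1.6355


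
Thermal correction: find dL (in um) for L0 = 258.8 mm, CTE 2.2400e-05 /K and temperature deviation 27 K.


dL = L * alpha * dT
= 258.8 * 2.2400e-05 * 27
= 0.1565222 mm
dL_um = 0.1565222 * 1000 = 156.5222 um

156.5222


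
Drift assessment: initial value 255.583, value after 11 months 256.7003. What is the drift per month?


rate = (v2 - v1) / months
= (256.7003 - 255.583) / 11
= 1.1173 / 11
= 0.1016

0.1016


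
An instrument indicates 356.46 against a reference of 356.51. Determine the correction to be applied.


Correction = standard - reading
= 356.51 - 356.46
= 0.0500

0.0500


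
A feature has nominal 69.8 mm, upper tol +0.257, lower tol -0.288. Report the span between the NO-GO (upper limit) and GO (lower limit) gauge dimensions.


GO = nominal - lower_tol (smallest hole = maximum material condition)
GO = 69.8 - 0.288 = 69.512
NO-GO = nominal + upper_tol (largest hole = least material condition)
NO-GO = 69.8 + 0.257 = 70.057
spread = NO-GO - GO = 70.057 - 69.512 = 0.5450

0.5450


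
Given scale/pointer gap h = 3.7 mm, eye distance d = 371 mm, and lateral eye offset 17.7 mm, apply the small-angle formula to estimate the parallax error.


error = h * offset / d
= 3.7 * 17.7 / 371
= 0.1765

0.1765


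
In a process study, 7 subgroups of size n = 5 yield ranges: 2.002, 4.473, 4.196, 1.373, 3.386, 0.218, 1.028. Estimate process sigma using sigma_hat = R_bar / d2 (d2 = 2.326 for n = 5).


R_bar = (2.002 + 4.473 + 4.196 + 1.373 + 3.386 + 0.218 + 1.028) / 7
R_bar = 16.676 / 7 = 2.3822857
sigma_hat = R_bar / d2 = 2.3822857 / 2.326 = 1.0242

1.0242


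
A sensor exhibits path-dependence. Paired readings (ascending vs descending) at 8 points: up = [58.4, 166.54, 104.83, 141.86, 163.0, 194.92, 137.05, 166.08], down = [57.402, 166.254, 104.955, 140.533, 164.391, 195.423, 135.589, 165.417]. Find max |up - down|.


|58.4 - 57.402| = 0.9980
|166.54 - 166.254| = 0.2860
|104.83 - 104.955| = 0.1250
|141.86 - 140.533| = 1.3270
|163.0 - 164.391| = 1.3910
|194.92 - 195.423| = 0.5030
|137.05 - 135.589| = 1.4610
|166.08 - 165.417| = 0.6630
hysteresis = max(diffs) = 1.4610

1.4610


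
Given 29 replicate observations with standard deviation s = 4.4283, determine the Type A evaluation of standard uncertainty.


u_A = s / sqrt(n)
u_A = 4.4283 / sqrt(29)
u_A = 4.4283 / 5.3851648
u_A = 0.8223

0.8223


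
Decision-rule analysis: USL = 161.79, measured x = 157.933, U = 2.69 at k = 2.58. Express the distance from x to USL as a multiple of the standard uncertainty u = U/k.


u = U / k = 2.69 / 2.58 = 1.0426357
margin = |USL - x| = |161.79 - 157.933| = 3.857
z = margin / u = 3.857 / 1.0426357
z = 3.6993

3.6993


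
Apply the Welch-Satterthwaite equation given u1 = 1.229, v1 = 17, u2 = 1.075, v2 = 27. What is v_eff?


uc = sqrt(u1^2 + u2^2) = sqrt(1.229^2 + 1.075^2) = 1.6328092
v_eff = uc^4 / (u1^4/v1 + u2^4/v2)
= 1.6328092^4 / (1.229^4/17 + 1.075^4/27)
= 7.1079073 / 0.1836637
v_eff = 38.7007

38.7007


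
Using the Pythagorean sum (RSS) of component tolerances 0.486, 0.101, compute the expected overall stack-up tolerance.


RSS = sqrt(0.486^2 + 0.101^2)
= sqrt(0.246397)
= 0.4964

0.4964


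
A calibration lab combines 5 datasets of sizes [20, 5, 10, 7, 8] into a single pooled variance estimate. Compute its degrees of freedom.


nu = sum_i (n_i - 1)
nu = ((20 - 1) + (5 - 1) + (10 - 1) + (7 - 1) + (8 - 1))
nu = 19 + 4 + 9 + 6 + 7
nu = 45

45


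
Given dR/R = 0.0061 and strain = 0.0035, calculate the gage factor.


GF = (dR/R) / epsilon
= 0.0061 / 0.0035
= 1.7429

1.7429


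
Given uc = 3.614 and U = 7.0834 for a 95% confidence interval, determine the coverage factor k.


k = U / uc
k = 7.0834 / 3.614
k = 1.96

1.96


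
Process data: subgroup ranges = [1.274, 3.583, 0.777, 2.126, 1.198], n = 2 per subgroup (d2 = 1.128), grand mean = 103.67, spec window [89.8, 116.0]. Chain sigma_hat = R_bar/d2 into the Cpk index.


R_bar = (1.274 + 3.583 + 0.777 + 2.126 + 1.198) / 5 = 1.7916
sigma = R_bar / d2 = 1.7916 / 1.128 = 1.5882979
Cp = (USL - LSL)/(6*sigma) = (116.0 - 89.8)/(6*1.5882979) = 2.7493
Cpu = (116.0 - 103.67)/(3*1.5882979) = 2.5877
Cpl = (103.67 - 89.8)/(3*1.5882979) = 2.9109
Cpk = min(Cpu, Cpl) = 2.5877

2.5877


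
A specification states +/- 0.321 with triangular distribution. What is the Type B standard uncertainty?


u_B = half_width / sqrt(6)
u_B = 0.321 / 2.4494897
u_B = 0.1310

0.1310


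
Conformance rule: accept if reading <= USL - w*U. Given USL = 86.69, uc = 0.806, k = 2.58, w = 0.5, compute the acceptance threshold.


U = k * uc = 2.58 * 0.806 = 2.07948
guard band g = w * U = 0.5 * 2.07948 = 1.03974
AL = USL - g = 86.69 - 1.03974
AL = 85.6503

85.6503


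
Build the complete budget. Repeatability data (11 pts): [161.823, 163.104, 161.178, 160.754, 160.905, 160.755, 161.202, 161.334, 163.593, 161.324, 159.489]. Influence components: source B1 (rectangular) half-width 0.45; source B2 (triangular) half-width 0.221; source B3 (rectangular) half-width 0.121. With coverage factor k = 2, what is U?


mean = (161.823 + 163.104 + 161.178 + 160.754 + 160.905 + 160.755 + 161.202 + 161.334 + 163.593 + 161.324 + 159.489) / 11 = 161.4055455
s = sqrt(sum((x - mean)^2)/(n-1)) = 1.1278459
u_A = s / sqrt(n) = 1.1278459 / sqrt(11) = 0.34005833
u_B1 = 0.45 / sqrt(3) = 0.25980762
u_B2 = 0.221 / sqrt(6) = 0.090222872
u_B3 = 0.121 / sqrt(3) = 0.069859383
uc = sqrt(0.34005833^2 + 0.25980762^2 + 0.090222872^2 + 0.069859383^2) = 0.44289973
U = k * uc = 2 * 0.44289973
U = 0.8858

0.8858


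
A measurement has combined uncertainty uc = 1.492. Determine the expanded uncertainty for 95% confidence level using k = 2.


U = k * uc
U = 2 * 1.492
U = 2.9840

2.9840


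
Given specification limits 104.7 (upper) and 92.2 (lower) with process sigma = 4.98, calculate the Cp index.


Cp = (USL - LSL) / (6 * sigma)
= (104.7 - 92.2) / (6 * 4.98)
= 12.5000 / 29.8800
= 0.4183

0.4183


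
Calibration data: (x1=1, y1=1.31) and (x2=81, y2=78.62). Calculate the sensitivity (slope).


slope = (y2 - y1) / (x2 - x1)
= (78.62 - 1.31) / (81 - 1)
= 77.3100 / 80
= 0.9664

0.9664


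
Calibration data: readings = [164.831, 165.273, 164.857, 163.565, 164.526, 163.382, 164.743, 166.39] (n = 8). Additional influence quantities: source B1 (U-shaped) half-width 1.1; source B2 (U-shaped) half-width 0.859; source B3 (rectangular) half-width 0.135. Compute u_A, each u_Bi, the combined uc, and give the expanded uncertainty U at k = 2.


mean = (164.831 + 165.273 + 164.857 + 163.565 + 164.526 + 163.382 + 164.743 + 166.39) / 8 = 164.695875
s = sqrt(sum((x - mean)^2)/(n-1)) = 0.94744596
u_A = s / sqrt(n) = 0.94744596 / sqrt(8) = 0.33497273
u_B1 = 1.1 / sqrt(2) = 0.77781746
u_B2 = 0.859 / sqrt(2) = 0.60740473
u_B3 = 0.135 / sqrt(3) = 0.077942286
uc = sqrt(0.33497273^2 + 0.77781746^2 + 0.60740473^2 + 0.077942286^2) = 1.0450944
U = k * uc = 2 * 1.0450944
U = 2.0902

2.0902


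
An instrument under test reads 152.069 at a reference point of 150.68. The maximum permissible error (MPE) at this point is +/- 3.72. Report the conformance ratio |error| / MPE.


e = indication - reference = 152.069 - 150.68 = 1.3890
|e| = 1.3890
ratio = |e| / MPE = 1.3890 / 3.72
ratio = 0.3734

0.3734


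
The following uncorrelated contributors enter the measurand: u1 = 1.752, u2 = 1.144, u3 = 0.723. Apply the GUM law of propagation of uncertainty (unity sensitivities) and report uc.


uc = sqrt(1.752^2 + 1.144^2 + 0.723^2)
uc = sqrt(4.900969)
uc = 2.2138

2.2138


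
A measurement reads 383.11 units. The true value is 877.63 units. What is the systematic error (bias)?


Systematic error = measured - true
= 383.11 - 877.63
= -494.5200

-494.5200


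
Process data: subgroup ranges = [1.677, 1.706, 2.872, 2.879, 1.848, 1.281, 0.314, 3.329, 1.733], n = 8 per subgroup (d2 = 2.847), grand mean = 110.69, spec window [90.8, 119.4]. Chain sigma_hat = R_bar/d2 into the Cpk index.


R_bar = (1.677 + 1.706 + 2.872 + 2.879 + 1.848 + 1.281 + 0.314 + 3.329 + 1.733) / 9 = 1.9598889
sigma = R_bar / d2 = 1.9598889 / 2.847 = 0.68840495
Cp = (USL - LSL)/(6*sigma) = (119.4 - 90.8)/(6*0.68840495) = 6.9242
Cpu = (119.4 - 110.69)/(3*0.68840495) = 4.2175
Cpl = (110.69 - 90.8)/(3*0.68840495) = 9.6310
Cpk = min(Cpu, Cpl) = 4.2175

4.2175


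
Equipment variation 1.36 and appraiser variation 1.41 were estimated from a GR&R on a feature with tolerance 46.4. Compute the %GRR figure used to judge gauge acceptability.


GRR = sqrt(EV^2 + AV^2) = sqrt(1.36^2 + 1.41^2) = 1.9590048
%GRR = GRR / tol * 100 = 1.9590048 / 46.4 * 100
%GRR = 4.2220

4.2220


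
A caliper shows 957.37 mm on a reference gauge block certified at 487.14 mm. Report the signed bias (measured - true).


Systematic error = measured - true
= 957.37 - 487.14
= 470.2300

470.2300


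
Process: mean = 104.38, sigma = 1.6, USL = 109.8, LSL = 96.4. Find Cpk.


Cpu = (USL - mean) / (3*sigma) = (109.8 - 104.38) / (3*1.6) = 1.1292
Cpl = (mean - LSL) / (3*sigma) = (104.38 - 96.4) / (3*1.6) = 1.6625
Cpk = min(Cpu, Cpl) = 1.1292

1.1292


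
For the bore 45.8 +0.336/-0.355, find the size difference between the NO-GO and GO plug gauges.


GO = nominal - lower_tol (smallest hole = maximum material condition)
GO = 45.8 - 0.355 = 45.445
NO-GO = nominal + upper_tol (largest hole = least material condition)
NO-GO = 45.8 + 0.336 = 46.136
spread = NO-GO - GO = 46.136 - 45.445 = 0.6910

0.6910


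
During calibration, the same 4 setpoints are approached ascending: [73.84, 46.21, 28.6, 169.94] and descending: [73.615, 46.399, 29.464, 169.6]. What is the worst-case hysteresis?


|73.84 - 73.615| = 0.2250
|46.21 - 46.399| = 0.1890
|28.6 - 29.464| = 0.8640
|169.94 - 169.6| = 0.3400
hysteresis = max(diffs) = 0.8640

0.8640


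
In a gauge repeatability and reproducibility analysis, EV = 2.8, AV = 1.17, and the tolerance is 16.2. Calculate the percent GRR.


GRR = sqrt(EV^2 + AV^2) = sqrt(2.8^2 + 1.17^2) = 3.0346169
%GRR = GRR / tol * 100 = 3.0346169 / 16.2 * 100
%GRR = 18.7322

18.7322


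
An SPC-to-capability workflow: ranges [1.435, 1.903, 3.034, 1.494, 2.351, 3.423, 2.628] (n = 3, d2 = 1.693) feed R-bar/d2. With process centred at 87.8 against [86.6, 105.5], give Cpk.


R_bar = (1.435 + 1.903 + 3.034 + 1.494 + 2.351 + 3.423 + 2.628) / 7 = 2.324
sigma = R_bar / d2 = 2.324 / 1.693 = 1.3727112
Cp = (USL - LSL)/(6*sigma) = (105.5 - 86.6)/(6*1.3727112) = 2.2947
Cpu = (105.5 - 87.8)/(3*1.3727112) = 4.2981
Cpl = (87.8 - 86.6)/(3*1.3727112) = 0.2914
Cpk = min(Cpu, Cpl) = 0.2914

0.2914


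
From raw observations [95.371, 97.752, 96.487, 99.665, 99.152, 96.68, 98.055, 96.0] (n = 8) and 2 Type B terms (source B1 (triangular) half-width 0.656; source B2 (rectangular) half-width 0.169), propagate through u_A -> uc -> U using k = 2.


mean = (95.371 + 97.752 + 96.487 + 99.665 + 99.152 + 96.68 + 98.055 + 96.0) / 8 = 97.39525
s = sqrt(sum((x - mean)^2)/(n-1)) = 1.5203988
u_A = s / sqrt(n) = 1.5203988 / sqrt(8) = 0.53754215
u_B1 = 0.656 / sqrt(6) = 0.26781088
u_B2 = 0.169 / sqrt(3) = 0.097572195
uc = sqrt(0.53754215^2 + 0.26781088^2 + 0.097572195^2) = 0.60843616
U = k * uc = 2 * 0.60843616
U = 1.2169

1.2169


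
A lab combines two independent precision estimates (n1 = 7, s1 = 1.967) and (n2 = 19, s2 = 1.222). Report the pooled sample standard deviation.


s_p = sqrt(((n1-1)*s1^2 + (n2-1)*s2^2) / (n1+n2-2))
numerator = (7-1)*1.967^2 + (19-1)*1.222^2 = 23.214534 + 26.879112 = 50.093646
denominator = 7 + 19 - 2 = 24
s_p^2 = 50.093646 / 24 = 2.0872352
s_p = sqrt(2.0872352) = 1.4447

1.4447


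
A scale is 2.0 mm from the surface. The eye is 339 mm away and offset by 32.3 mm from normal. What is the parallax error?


error = h * offset / d
= 2.0 * 32.3 / 339
= 0.1906

0.1906


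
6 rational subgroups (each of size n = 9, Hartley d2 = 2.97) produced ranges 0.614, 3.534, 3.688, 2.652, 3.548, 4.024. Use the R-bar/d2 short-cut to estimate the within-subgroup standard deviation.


R_bar = (0.614 + 3.534 + 3.688 + 2.652 + 3.548 + 4.024) / 6
R_bar = 18.06 / 6 = 3.01
sigma_hat = R_bar / d2 = 3.01 / 2.97 = 1.0135

1.0135


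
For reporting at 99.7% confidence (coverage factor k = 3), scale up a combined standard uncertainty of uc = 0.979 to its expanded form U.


U = k * uc
U = 3 * 0.979
U = 2.9370

2.9370


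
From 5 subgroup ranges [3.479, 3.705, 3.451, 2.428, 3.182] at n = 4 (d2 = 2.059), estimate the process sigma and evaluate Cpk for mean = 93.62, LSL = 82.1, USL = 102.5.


R_bar = (3.479 + 3.705 + 3.451 + 2.428 + 3.182) / 5 = 3.249
sigma = R_bar / d2 = 3.249 / 2.059 = 1.5779505
Cp = (USL - LSL)/(6*sigma) = (102.5 - 82.1)/(6*1.5779505) = 2.1547
Cpu = (102.5 - 93.62)/(3*1.5779505) = 1.8759
Cpl = (93.62 - 82.1)/(3*1.5779505) = 2.4335
Cpk = min(Cpu, Cpl) = 1.8759

1.8759


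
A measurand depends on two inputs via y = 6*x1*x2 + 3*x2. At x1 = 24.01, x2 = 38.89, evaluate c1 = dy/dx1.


y = 6*x1*x2 + 3*x2
dy/dx1 = 6*x2
Evaluate at x2 = 38.89: c1 = 6 * 38.89
c1 = 233.3400

233.3400


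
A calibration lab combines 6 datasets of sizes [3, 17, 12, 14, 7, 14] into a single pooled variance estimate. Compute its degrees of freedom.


nu = sum_i (n_i - 1)
nu = ((3 - 1) + (17 - 1) + (12 - 1) + (14 - 1) + (7 - 1) + (14 - 1))
nu = 2 + 16 + 11 + 13 + 6 + 13
nu = 61

61


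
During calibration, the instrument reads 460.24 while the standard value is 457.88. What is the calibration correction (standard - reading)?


Correction = standard - reading
= 457.88 - 460.24
= -2.3600

-2.3600


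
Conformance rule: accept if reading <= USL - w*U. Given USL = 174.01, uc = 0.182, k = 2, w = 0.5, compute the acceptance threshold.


U = k * uc = 2 * 0.182 = 0.364
guard band g = w * U = 0.5 * 0.364 = 0.182
AL = USL - g = 174.01 - 0.182
AL = 173.8280

173.8280


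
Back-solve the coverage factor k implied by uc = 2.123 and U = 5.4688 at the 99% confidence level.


k = U / uc
k = 5.4688 / 2.123
k = 2.576

2.576


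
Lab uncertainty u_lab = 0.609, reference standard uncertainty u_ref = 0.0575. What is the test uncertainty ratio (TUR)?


TUR = u_lab / u_ref
= 0.609 / 0.0575
= 10.5913

10.5913


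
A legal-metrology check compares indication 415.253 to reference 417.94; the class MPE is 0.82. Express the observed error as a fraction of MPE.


e = indication - reference = 415.253 - 417.94 = -2.6870
|e| = 2.6870
ratio = |e| / MPE = 2.6870 / 0.82
ratio = 3.2768

3.2768


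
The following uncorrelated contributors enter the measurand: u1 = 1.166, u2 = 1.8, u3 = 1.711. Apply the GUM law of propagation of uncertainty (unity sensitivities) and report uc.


uc = sqrt(1.166^2 + 1.8^2 + 1.711^2)
uc = sqrt(7.527077)
uc = 2.7436

2.7436


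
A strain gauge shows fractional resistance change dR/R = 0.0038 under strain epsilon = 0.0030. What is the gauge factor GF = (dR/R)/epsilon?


GF = (dR/R) / epsilon
= 0.0038 / 0.0030
= 1.2667

1.2667


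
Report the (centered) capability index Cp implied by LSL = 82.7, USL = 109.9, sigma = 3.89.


Cp = (USL - LSL) / (6 * sigma)
= (109.9 - 82.7) / (6 * 3.89)
= 27.2000 / 23.3400
= 1.1654

1.1654


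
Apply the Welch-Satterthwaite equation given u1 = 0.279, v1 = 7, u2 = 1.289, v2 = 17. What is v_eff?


uc = sqrt(u1^2 + u2^2) = sqrt(0.279^2 + 1.289^2) = 1.3188487
v_eff = uc^4 / (u1^4/v1 + u2^4/v2)
= 1.3188487^4 / (0.279^4/7 + 1.289^4/17)
= 3.0253798 / 0.1632569
v_eff = 18.5314

18.5314


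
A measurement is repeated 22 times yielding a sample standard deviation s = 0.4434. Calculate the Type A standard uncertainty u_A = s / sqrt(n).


u_A = s / sqrt(n)
u_A = 0.4434 / sqrt(22)
u_A = 0.4434 / 4.6904158
u_A = 0.0945

0.0945


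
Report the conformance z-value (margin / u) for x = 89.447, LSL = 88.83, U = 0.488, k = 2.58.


u = U / k = 0.488 / 2.58 = 0.18914729
margin = |LSL - x| = |88.83 - 89.447| = 0.617
z = margin / u = 0.617 / 0.18914729
z = 3.2620

3.2620


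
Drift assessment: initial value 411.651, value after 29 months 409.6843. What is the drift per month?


rate = (v2 - v1) / months
= (409.6843 - 411.651) / 29
= -1.9667 / 29
= -0.0678

-0.0678


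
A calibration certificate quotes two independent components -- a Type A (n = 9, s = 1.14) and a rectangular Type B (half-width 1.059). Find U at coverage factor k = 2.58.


u_A = s / sqrt(n) = 1.14 / sqrt(9) = 0.38
u_B = half_width / sqrt(3) = 1.059 / sqrt(3) = 0.61141394
uc = sqrt(u_A^2 + u_B^2) = sqrt(0.38^2 + 0.61141394^2) = 0.71987986
U = k * uc = 2.58 * 0.71987986
U = 1.8573

1.8573


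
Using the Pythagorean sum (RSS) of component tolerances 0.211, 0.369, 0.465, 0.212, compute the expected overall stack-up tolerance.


RSS = sqrt(0.211^2 + 0.369^2 + 0.465^2 + 0.212^2)
= sqrt(0.441851)
= 0.6647

0.6647


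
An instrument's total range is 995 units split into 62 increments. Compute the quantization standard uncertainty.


resolution = range / divisions
resolution = 995 / 62 = 16.048387
u_res = resolution / (2*sqrt(3))
u_res = 16.048387 / 3.4641016
u_res = 4.6328

4.6328


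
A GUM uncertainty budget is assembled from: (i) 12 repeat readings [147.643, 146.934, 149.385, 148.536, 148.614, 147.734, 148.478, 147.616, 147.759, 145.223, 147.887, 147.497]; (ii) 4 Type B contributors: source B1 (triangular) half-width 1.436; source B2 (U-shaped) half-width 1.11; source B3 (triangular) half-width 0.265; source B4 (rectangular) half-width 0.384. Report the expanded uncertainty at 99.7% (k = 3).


mean = (147.643 + 146.934 + 149.385 + 148.536 + 148.614 + 147.734 + 148.478 + 147.616 + 147.759 + 145.223 + 147.887 + 147.497) / 12 = 147.7755
s = sqrt(sum((x - mean)^2)/(n-1)) = 1.032376
u_A = s / sqrt(n) = 1.032376 / sqrt(12) = 0.29802128
u_B1 = 1.436 / sqrt(6) = 0.58624455
u_B2 = 1.11 / sqrt(2) = 0.78488853
u_B3 = 0.265 / sqrt(6) = 0.1081858
u_B4 = 0.384 / sqrt(3) = 0.2217025
uc = sqrt(0.29802128^2 + 0.58624455^2 + 0.78488853^2 + 0.1081858^2 + 0.2217025^2) = 1.0532832
U = k * uc = 3 * 1.0532832
U = 3.1598

3.1598


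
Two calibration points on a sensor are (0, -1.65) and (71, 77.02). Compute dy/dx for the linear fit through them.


slope = (y2 - y1) / (x2 - x1)
= (77.02 - -1.65) / (71 - 0)
= 78.6700 / 71
= 1.1080

1.1080


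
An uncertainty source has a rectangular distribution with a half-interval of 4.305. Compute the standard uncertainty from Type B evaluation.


u_B = half_width / sqrt(3)
u_B = 4.305 / 1.7320508
u_B = 2.4855

2.4855


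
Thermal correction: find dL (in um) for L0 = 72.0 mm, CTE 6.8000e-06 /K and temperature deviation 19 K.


dL = L * alpha * dT
= 72.0 * 6.8000e-06 * 19
= 0.0093024 mm
dL_um = 0.0093024 * 1000 = 9.3024 um

9.3024


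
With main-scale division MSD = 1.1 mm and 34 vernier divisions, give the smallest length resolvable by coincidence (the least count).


LC = MSD / n_div
= 1.1 / 34
= 0.0324

0.0324


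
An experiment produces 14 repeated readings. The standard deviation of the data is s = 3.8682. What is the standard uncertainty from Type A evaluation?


u_A = s / sqrt(n)
u_A = 3.8682 / sqrt(14)
u_A = 3.8682 / 3.7416574
u_A = 1.0338

1.0338


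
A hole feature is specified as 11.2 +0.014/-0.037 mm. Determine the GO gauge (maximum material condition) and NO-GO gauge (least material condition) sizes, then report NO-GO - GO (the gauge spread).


GO = nominal - lower_tol (smallest hole = maximum material condition)
GO = 11.2 - 0.037 = 11.163
NO-GO = nominal + upper_tol (largest hole = least material condition)
NO-GO = 11.2 + 0.014 = 11.214
spread = NO-GO - GO = 11.214 - 11.163 = 0.0510

0.0510


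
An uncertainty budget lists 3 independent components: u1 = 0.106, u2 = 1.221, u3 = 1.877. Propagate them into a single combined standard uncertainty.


uc = sqrt(0.106^2 + 1.221^2 + 1.877^2)
uc = sqrt(5.025206)
uc = 2.2417

2.2417


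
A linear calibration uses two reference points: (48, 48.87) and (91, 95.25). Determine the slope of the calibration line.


slope = (y2 - y1) / (x2 - x1)
= (95.25 - 48.87) / (91 - 48)
= 46.3800 / 43
= 1.0786

1.0786


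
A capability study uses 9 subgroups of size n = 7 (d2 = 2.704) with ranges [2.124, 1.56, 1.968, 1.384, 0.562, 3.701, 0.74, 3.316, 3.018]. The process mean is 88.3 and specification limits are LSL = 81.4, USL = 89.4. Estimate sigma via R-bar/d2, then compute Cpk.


R_bar = (2.124 + 1.56 + 1.968 + 1.384 + 0.562 + 3.701 + 0.74 + 3.316 + 3.018) / 9 = 2.0414444
sigma = R_bar / d2 = 2.0414444 / 2.704 = 0.75497204
Cp = (USL - LSL)/(6*sigma) = (89.4 - 81.4)/(6*0.75497204) = 1.7661
Cpu = (89.4 - 88.3)/(3*0.75497204) = 0.4857
Cpl = (88.3 - 81.4)/(3*0.75497204) = 3.0465
Cpk = min(Cpu, Cpl) = 0.4857

0.4857


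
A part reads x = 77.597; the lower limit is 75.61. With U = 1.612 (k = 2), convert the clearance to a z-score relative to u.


u = U / k = 1.612 / 2 = 0.806
margin = |LSL - x| = |75.61 - 77.597| = 1.987
z = margin / u = 1.987 / 0.806
z = 2.4653

2.4653


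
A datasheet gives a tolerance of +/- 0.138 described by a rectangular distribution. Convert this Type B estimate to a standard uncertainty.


u_B = half_width / sqrt(3)
u_B = 0.138 / 1.7320508
u_B = 0.0797

0.0797


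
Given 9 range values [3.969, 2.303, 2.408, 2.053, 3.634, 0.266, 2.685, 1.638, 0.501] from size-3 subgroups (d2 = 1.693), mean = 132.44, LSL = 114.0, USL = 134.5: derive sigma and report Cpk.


R_bar = (3.969 + 2.303 + 2.408 + 2.053 + 3.634 + 0.266 + 2.685 + 1.638 + 0.501) / 9 = 2.1618889
sigma = R_bar / d2 = 2.1618889 / 1.693 = 1.2769574
Cp = (USL - LSL)/(6*sigma) = (134.5 - 114.0)/(6*1.2769574) = 2.6756
Cpu = (134.5 - 132.44)/(3*1.2769574) = 0.5377
Cpl = (132.44 - 114.0)/(3*1.2769574) = 4.8135
Cpk = min(Cpu, Cpl) = 0.5377

0.5377


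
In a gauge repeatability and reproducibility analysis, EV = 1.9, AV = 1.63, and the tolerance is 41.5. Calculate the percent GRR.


GRR = sqrt(EV^2 + AV^2) = sqrt(1.9^2 + 1.63^2) = 2.5033777
%GRR = GRR / tol * 100 = 2.5033777 / 41.5 * 100
%GRR = 6.0322

6.0322


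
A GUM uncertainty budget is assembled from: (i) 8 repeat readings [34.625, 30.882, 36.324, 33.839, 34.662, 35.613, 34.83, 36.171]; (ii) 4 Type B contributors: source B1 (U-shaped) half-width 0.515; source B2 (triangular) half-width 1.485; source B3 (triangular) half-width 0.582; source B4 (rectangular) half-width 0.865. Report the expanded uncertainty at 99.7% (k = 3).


mean = (34.625 + 30.882 + 36.324 + 33.839 + 34.662 + 35.613 + 34.83 + 36.171) / 8 = 34.61825
s = sqrt(sum((x - mean)^2)/(n-1)) = 1.7289029
u_A = s / sqrt(n) = 1.7289029 / sqrt(8) = 0.61125948
u_B1 = 0.515 / sqrt(2) = 0.36415999
u_B2 = 1.485 / sqrt(6) = 0.60624871
u_B3 = 0.582 / sqrt(6) = 0.23760051
u_B4 = 0.865 / sqrt(3) = 0.49940798
uc = sqrt(0.61125948^2 + 0.36415999^2 + 0.60624871^2 + 0.23760051^2 + 0.49940798^2) = 1.0861172
U = k * uc = 3 * 1.0861172
U = 3.2584

3.2584


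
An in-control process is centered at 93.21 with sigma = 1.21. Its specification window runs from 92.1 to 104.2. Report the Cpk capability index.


Cpu = (USL - mean) / (3*sigma) = (104.2 - 93.21) / (3*1.21) = 3.0275
Cpl = (mean - LSL) / (3*sigma) = (93.21 - 92.1) / (3*1.21) = 0.3058
Cpk = min(Cpu, Cpl) = 0.3058

0.3058


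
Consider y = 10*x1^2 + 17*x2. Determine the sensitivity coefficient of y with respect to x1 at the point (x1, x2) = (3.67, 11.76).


y = 10*x1^2 + 17*x2
dy/dx1 = 2*10*x1
Evaluate at x1 = 3.67: c1 = 20 * 3.67
c1 = 73.4000

73.4000


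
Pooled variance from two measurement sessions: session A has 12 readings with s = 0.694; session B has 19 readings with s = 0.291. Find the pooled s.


s_p = sqrt(((n1-1)*s1^2 + (n2-1)*s2^2) / (n1+n2-2))
numerator = (12-1)*0.694^2 + (19-1)*0.291^2 = 5.297996 + 1.524258 = 6.822254
denominator = 12 + 19 - 2 = 29
s_p^2 = 6.822254 / 29 = 0.23525014
s_p = sqrt(0.23525014) = 0.4850

0.4850


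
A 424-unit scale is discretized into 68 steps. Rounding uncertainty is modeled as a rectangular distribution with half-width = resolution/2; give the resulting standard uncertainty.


resolution = range / divisions
resolution = 424 / 68 = 6.2352941
u_res = resolution / (2*sqrt(3))
u_res = 6.2352941 / 3.4641016
u_res = 1.8000

1.8000


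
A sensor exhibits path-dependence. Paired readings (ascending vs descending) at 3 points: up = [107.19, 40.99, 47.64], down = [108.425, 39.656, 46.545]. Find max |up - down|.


|107.19 - 108.425| = 1.2350
|40.99 - 39.656| = 1.3340
|47.64 - 46.545| = 1.0950
hysteresis = max(diffs) = 1.3340

1.3340


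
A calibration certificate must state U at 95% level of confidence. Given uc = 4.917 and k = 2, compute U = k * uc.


U = k * uc
U = 2 * 4.917
U = 9.8340

9.8340


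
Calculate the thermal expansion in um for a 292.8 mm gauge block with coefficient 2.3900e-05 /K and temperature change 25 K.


dL = L * alpha * dT
= 292.8 * 2.3900e-05 * 25
= 0.1749480 mm
dL_um = 0.1749480 * 1000 = 174.9480 um

174.9480


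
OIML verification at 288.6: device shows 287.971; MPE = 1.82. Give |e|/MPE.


e = indication - reference = 287.971 - 288.6 = -0.6290
|e| = 0.6290
ratio = |e| / MPE = 0.6290 / 1.82
ratio = 0.3456

0.3456


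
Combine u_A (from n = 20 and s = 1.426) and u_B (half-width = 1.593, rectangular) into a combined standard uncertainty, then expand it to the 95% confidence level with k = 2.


u_A = s / sqrt(n) = 1.426 / sqrt(20) = 0.31886329
u_B = half_width / sqrt(3) = 1.593 / sqrt(3) = 0.91971898
uc = sqrt(u_A^2 + u_B^2) = sqrt(0.31886329^2 + 0.91971898^2) = 0.97342529
U = k * uc = 2 * 0.97342529
U = 1.9469

1.9469
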